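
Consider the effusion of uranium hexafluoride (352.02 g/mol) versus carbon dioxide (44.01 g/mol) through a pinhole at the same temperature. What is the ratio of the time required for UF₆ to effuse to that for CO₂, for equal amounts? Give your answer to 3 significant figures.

Graham's law gives t_UF₆/t_CO₂ = √(M_UF₆/M_CO₂) = √(352.02/44.01) = √7.999 = 2.83.

2.83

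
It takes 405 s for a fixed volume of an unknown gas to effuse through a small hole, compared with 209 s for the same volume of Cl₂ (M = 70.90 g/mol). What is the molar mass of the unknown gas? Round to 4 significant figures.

266.2 g/mol

Graham's law gives t_X/t_Cl₂ = √(M_X/M_Cl₂).
405/209 = 1.938 = √(M_X/70.90)
M_X = 70.90 × 1.938² = 70.90 × 3.755 = 266.2 g/mol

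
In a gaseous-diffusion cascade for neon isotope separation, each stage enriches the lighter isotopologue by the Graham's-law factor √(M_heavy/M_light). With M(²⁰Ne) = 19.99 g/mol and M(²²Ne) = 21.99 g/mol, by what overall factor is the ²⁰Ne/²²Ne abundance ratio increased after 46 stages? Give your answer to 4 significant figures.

8.964

After 46 stages the ratio has grown by (√(21.99/19.99))^46 = (21.99/19.99)^(46/2).
= 1.10005^23 = 8.964.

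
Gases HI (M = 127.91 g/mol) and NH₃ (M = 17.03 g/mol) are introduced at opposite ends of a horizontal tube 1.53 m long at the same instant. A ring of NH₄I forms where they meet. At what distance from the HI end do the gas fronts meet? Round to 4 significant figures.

0.4090 m

In equal time, each gas travels a distance ∝ its rate ∝ 1/√M, so d_HI/d_NH₃ = √(M_NH₃/M_HI) = √(17.03/127.91) = 0.3649.
With d_HI + d_NH₃ = 1.53 m, d_NH₃ = 1.53/(1 + 0.3649) = 1.121 m.
d_HI = 1.53 − 1.121 = 0.4090 m.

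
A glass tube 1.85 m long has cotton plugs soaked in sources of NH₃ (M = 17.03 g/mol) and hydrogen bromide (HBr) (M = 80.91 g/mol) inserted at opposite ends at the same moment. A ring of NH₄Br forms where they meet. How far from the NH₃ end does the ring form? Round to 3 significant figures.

1.27 m

In equal time, each gas travels a distance ∝ its rate ∝ 1/√M, so d_NH₃/d_HBr = √(M_HBr/M_NH₃) = √(80.91/17.03) = 2.180.
With d_NH₃ + d_HBr = 1.85 m, d_HBr = 1.85/(1 + 2.180) = 0.5818 m.
d_NH₃ = 1.85 − 0.5818 = 1.27 m.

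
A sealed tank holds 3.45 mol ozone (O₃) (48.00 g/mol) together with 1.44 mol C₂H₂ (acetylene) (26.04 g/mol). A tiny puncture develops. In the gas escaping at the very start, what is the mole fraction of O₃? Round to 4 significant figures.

The effusion rate of species i is ∝ p_i/√M_i ∝ n_i/√M_i.
So x_O₃ in the escaping gas = (n_O₃/√M_O₃) / Σ(n_i/√M_i)
= (3.45/√48.00) / (3.45/√48.00 + 1.44/√26.04) = 0.4980/(0.4980 + 0.2822) = 0.6383.

0.6383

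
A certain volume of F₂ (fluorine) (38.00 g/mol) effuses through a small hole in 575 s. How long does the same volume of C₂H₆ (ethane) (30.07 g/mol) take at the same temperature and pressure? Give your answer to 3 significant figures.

From Graham's law, t_C₂H₆/t_F₂ = √(M_C₂H₆/M_F₂) = √(30.07/38.00) = √0.7913 = 0.8896.
So the time for C₂H₆ is 575 × 0.8896 = 511 s.

511 s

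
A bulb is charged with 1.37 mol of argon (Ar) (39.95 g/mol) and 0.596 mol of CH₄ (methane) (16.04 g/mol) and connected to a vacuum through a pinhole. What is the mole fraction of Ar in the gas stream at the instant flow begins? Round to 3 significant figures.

0.593

Each component's effusion rate ∝ (its partial pressure)·(1/√M) ∝ n_i/√M_i.
So x_Ar in the escaping gas = (n_Ar/√M_Ar) / Σ(n_i/√M_i)
= (1.37/√39.95) / (1.37/√39.95 + 0.596/√16.04) = 0.2168/(0.2168 + 0.1488) = 0.593.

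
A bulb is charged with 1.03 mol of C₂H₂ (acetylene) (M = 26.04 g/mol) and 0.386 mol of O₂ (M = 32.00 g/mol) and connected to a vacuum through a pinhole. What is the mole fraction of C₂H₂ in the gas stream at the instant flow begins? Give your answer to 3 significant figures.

Each component's effusion rate ∝ (its partial pressure)·(1/√M) ∝ n_i/√M_i.
x_C₂H₂(eff) = (n_C₂H₂/√M_C₂H₂) / (n_C₂H₂/√M_C₂H₂ + n_O₂/√M_O₂)
= (1.03/√26.04) / (1.03/√26.04 + 0.386/√32.00) = 0.2018/(0.2018 + 0.06824) = 0.747.

0.747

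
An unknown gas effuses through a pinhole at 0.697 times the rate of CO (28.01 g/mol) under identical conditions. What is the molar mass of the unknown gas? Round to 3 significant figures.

57.7 g/mol

Using Graham's law: rate_X/rate_CO = √(M_CO/M_X).
0.697 = √(28.01/M_X)
M_X = 28.01 / 0.697² = 28.01 / 0.4858 = 57.7 g/mol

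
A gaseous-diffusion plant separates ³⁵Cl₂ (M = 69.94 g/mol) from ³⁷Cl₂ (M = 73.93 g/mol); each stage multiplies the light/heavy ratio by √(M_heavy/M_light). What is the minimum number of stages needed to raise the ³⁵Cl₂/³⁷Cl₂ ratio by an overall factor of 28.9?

With α = √(73.93/69.94) per stage, ln α = ½ ln(1.05705) = 0.02774.
Need α^N ≥ 28.9 ⇒ N ≥ ln(28.9) / ln α = 3.364 / 0.02774 = 121.26.
Minimum whole number of stages: N = 122.

122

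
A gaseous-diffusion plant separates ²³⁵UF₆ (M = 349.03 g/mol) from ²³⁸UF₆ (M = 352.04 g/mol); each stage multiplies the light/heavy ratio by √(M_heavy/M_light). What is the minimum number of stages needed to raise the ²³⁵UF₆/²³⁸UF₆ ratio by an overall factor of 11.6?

571

Single-stage factor α = √(352.04/349.03), so ln α = ½ ln(1.00862) = 0.004293.
Need α^N ≥ 11.6 ⇒ N ≥ ln(11.6) / ln α = 2.451 / 0.004293 = 570.87.
Minimum whole number of stages: N = 571.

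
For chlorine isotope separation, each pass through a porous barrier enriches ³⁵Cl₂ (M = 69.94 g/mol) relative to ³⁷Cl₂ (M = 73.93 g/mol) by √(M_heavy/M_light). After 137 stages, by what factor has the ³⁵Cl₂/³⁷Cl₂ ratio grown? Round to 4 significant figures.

The single-stage factor is √(M_heavy/M_light), so 137 stages give [√(73.93/69.94)]^137 = (73.93/69.94)^(137/2).
= 1.05705^(137/2) = 44.72.

44.72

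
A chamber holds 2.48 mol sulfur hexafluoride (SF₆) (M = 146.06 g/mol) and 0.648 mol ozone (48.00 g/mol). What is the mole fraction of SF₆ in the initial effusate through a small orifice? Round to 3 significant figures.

Effusion rate of each component ∝ n_i/√M_i (partial pressure × 1/√M).
Mole fraction of SF₆ in the effusate = (n_SF₆/√M_SF₆) / (n_SF₆/√M_SF₆ + n_O₃/√M_O₃)
= (2.48/√146.06) / (2.48/√146.06 + 0.648/√48.00) = 0.2052/(0.2052 + 0.09353) = 0.687.

0.687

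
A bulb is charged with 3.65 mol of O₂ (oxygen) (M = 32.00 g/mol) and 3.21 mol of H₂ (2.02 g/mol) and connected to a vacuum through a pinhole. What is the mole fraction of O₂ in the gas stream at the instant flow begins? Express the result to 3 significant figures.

Rate_i ∝ x_i/√M_i (Graham's law weighted by mole fraction), so the effusate composition follows n_i/√M_i.
x_O₂(eff) = (n_O₂/√M_O₂) / (n_O₂/√M_O₂ + n_H₂/√M_H₂)
= (3.65/√32.00) / (3.65/√32.00 + 3.21/√2.02) = 0.6452/(0.6452 + 2.259) = 0.222.

0.222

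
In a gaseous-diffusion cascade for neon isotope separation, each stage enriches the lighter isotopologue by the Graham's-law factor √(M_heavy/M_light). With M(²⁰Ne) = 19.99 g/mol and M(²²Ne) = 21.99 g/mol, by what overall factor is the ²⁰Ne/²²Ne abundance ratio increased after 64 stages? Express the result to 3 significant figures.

The single-stage factor is √(M_heavy/M_light), so 64 stages give [√(21.99/19.99)]^64 = (21.99/19.99)^(64/2).
= 1.10005^32 = 21.1.

21.1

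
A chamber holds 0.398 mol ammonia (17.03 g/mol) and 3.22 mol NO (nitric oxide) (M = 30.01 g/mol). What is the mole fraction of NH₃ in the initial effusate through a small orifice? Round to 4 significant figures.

0.1410

Each component's effusion rate ∝ (its partial pressure)·(1/√M) ∝ n_i/√M_i.
So x_NH₃ in the escaping gas = (n_NH₃/√M_NH₃) / Σ(n_i/√M_i)
= (0.398/√17.03) / (0.398/√17.03 + 3.22/√30.01) = 0.09644/(0.09644 + 0.5878) = 0.1410.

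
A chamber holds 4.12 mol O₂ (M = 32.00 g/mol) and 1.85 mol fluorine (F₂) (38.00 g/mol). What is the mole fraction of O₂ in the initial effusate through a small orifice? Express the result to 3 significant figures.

0.708

The effusion rate of species i is ∝ p_i/√M_i ∝ n_i/√M_i.
So x_O₂ in the escaping gas = (n_O₂/√M_O₂) / Σ(n_i/√M_i)
= (4.12/√32.00) / (4.12/√32.00 + 1.85/√38.00) = 0.7283/(0.7283 + 0.3001) = 0.708.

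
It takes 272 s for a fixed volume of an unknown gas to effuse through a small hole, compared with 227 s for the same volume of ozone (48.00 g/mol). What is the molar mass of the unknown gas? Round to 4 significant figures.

From Graham's law, t_X/t_O₃ = √(M_X/M_O₃).
272/227 = 1.198 = √(M_X/48.00)
M_X = 48.00 × 1.198² = 48.00 × 1.436 = 68.92 g/mol

68.92 g/mol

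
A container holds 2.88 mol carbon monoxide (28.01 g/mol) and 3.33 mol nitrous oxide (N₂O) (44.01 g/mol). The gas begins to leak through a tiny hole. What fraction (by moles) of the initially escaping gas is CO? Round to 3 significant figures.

Each component's effusion rate ∝ (its partial pressure)·(1/√M) ∝ n_i/√M_i.
x_CO(eff) = (n_CO/√M_CO) / (n_CO/√M_CO + n_N₂O/√M_N₂O)
= (2.88/√28.01) / (2.88/√28.01 + 3.33/√44.01) = 0.5442/(0.5442 + 0.5020) = 0.520.

0.520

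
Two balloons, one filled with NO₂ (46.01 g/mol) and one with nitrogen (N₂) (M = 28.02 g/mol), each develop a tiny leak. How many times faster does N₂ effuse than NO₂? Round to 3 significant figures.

1.28

Using Graham's law: rate_N₂/rate_NO₂ = √(M_NO₂/M_N₂) = √(46.01/28.02) = √1.642 = 1.28.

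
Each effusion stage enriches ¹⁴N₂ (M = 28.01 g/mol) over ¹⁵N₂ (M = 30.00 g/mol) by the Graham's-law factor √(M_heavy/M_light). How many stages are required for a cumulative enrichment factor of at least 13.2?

76

Single-stage factor α = √(30.00/28.01), so ln α = ½ ln(1.07105) = 0.03432.
Need α^N ≥ 13.2 ⇒ N ≥ ln(13.2) / ln α = 2.580 / 0.03432 = 75.19.
So at least 76 stages are needed.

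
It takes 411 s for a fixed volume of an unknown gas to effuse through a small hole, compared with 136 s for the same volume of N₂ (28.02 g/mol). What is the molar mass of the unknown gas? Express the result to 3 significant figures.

Using Graham's law: t_X/t_N₂ = √(M_X/M_N₂).
411/136 = 3.022 = √(M_X/28.02)
M_X = 28.02 × 3.022² = 28.02 × 9.133 = 256 g/mol

256 g/mol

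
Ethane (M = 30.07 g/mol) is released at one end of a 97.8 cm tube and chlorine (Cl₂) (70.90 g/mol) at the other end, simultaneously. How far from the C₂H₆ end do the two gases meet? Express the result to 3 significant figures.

59.2 cm

The fronts meet when d_C₂H₆ + d_Cl₂ = L with d_C₂H₆/d_Cl₂ = √(M_Cl₂/M_C₂H₆) (Graham's law). Here √(M_Cl₂/M_C₂H₆) = √(70.90/30.07) = 1.536.
With d_C₂H₆ + d_Cl₂ = 97.8 cm, d_Cl₂ = 97.8/(1 + 1.536) = 38.57 cm.
d_C₂H₆ = 97.8 − 38.57 = 59.2 cm.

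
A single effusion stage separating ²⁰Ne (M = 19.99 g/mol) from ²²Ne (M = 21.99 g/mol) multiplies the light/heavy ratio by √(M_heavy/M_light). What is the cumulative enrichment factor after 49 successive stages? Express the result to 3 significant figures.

10.3

The single-stage factor is √(M_heavy/M_light), so 49 stages give [√(21.99/19.99)]^49 = (21.99/19.99)^(49/2).
= 1.10005^(49/2) = 10.3.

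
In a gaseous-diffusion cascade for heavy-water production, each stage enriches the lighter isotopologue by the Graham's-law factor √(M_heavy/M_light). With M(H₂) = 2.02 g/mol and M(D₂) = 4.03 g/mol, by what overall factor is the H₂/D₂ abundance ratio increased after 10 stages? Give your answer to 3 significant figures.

31.6

After 10 stages the ratio has grown by (√(4.03/2.02))^10 = (4.03/2.02)^(10/2).
= 1.99505^5 = 31.6.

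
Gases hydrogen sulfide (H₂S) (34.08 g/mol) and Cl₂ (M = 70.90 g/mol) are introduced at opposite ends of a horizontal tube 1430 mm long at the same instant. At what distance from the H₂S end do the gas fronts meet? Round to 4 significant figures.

The fronts meet when d_H₂S + d_Cl₂ = L with d_H₂S/d_Cl₂ = √(M_Cl₂/M_H₂S) (Graham's law). Here √(M_Cl₂/M_H₂S) = √(70.90/34.08) = 1.442.
With d_H₂S + d_Cl₂ = 1430 mm, d_Cl₂ = 1430/(1 + 1.442) = 585.5 mm.
d_H₂S = 1430 − 585.5 = 844.5 mm.

844.5 mm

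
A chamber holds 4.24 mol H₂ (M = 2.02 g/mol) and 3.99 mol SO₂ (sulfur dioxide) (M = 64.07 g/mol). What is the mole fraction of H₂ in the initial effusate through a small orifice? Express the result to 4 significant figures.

Effusion rate of each component ∝ n_i/√M_i (partial pressure × 1/√M).
x_H₂(eff) = (n_H₂/√M_H₂) / (n_H₂/√M_H₂ + n_SO₂/√M_SO₂)
= (4.24/√2.02) / (4.24/√2.02 + 3.99/√64.07) = 2.983/(2.983 + 0.4985) = 0.8568.

0.8568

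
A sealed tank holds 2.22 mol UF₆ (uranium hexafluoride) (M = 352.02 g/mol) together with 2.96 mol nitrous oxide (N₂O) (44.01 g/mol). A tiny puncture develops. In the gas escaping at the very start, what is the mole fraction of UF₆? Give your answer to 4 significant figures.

0.2096

Effusion rate of each component ∝ n_i/√M_i (partial pressure × 1/√M).
x_UF₆(eff) = (n_UF₆/√M_UF₆) / (n_UF₆/√M_UF₆ + n_N₂O/√M_N₂O)
= (2.22/√352.02) / (2.22/√352.02 + 2.96/√44.01) = 0.1183/(0.1183 + 0.4462) = 0.2096.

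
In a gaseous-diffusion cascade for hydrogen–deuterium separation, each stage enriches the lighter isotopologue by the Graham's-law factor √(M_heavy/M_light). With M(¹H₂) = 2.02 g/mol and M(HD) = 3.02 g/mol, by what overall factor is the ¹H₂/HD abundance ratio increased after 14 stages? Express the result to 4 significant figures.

After 14 stages the ratio has grown by (√(3.02/2.02))^14 = (3.02/2.02)^(14/2).
= 1.49505^7 = 16.70.

16.70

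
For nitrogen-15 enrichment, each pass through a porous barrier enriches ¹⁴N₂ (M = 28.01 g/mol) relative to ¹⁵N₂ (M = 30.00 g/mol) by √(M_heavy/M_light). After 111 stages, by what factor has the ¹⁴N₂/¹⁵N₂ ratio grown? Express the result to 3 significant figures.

45.1

Overall factor = α^111 with α = √(30.00/28.01), i.e. (30.00/28.01)^(111/2).
= 1.07105^(111/2) = 45.1.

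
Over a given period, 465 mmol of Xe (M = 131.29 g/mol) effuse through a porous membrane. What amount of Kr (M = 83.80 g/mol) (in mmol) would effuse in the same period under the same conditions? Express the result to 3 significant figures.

582 mmol

Since effusion rate ∝ 1/√M, rate_Kr/rate_Xe = √(M_Xe/M_Kr) = √(131.29/83.80) = √1.567 = 1.252.
So the amount for Kr is 465 × 1.252 = 582 mmol.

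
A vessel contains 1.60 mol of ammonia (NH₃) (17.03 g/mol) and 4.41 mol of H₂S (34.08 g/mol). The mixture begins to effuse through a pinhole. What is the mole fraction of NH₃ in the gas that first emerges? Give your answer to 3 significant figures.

0.339

The effusion rate of species i is ∝ p_i/√M_i ∝ n_i/√M_i.
x_NH₃(eff) = (n_NH₃/√M_NH₃) / (n_NH₃/√M_NH₃ + n_H₂S/√M_H₂S)
= (1.60/√17.03) / (1.60/√17.03 + 4.41/√34.08) = 0.3877/(0.3877 + 0.7554) = 0.339.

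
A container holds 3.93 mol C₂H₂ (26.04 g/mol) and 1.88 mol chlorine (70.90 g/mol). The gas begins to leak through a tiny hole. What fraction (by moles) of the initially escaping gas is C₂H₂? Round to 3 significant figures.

0.775

Effusion rate of each component ∝ n_i/√M_i (partial pressure × 1/√M).
Mole fraction of C₂H₂ in the effusate = (n_C₂H₂/√M_C₂H₂) / (n_C₂H₂/√M_C₂H₂ + n_Cl₂/√M_Cl₂)
= (3.93/√26.04) / (3.93/√26.04 + 1.88/√70.90) = 0.7701/(0.7701 + 0.2233) = 0.775.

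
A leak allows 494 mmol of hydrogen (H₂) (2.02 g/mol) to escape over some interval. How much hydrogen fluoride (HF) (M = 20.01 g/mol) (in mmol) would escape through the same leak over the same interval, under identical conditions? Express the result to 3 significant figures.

157 mmol

From Graham's law, rate_HF/rate_H₂ = √(M_H₂/M_HF) = √(2.02/20.01) = √0.1009 = 0.3177.
So the amount for HF is 494 × 0.3177 = 157 mmol.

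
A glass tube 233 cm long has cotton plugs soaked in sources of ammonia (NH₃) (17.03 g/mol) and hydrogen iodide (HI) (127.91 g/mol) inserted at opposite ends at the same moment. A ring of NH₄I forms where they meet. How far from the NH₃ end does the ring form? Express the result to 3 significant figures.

171 cm

Distances travelled in equal time are proportional to diffusion rates, so d_NH₃/d_HI = √(M_HI/M_NH₃) = √(127.91/17.03) = 2.741.
With d_NH₃ + d_HI = 233 cm, d_HI = 233/(1 + 2.741) = 62.29 cm.
d_NH₃ = 233 − 62.29 = 171 cm.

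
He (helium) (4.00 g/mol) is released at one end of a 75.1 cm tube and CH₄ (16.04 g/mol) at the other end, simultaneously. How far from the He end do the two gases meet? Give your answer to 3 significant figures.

50.1 cm

The fronts meet when d_He + d_CH₄ = L with d_He/d_CH₄ = √(M_CH₄/M_He) (Graham's law). Here √(M_CH₄/M_He) = √(16.04/4.00) = 2.002.
With d_He + d_CH₄ = 75.1 cm, d_CH₄ = 75.1/(1 + 2.002) = 25.01 cm.
d_He = 75.1 − 25.01 = 50.1 cm.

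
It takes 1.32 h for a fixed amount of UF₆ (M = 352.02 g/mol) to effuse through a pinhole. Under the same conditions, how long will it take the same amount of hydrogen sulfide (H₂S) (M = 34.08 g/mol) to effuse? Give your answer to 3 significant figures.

0.411 h

By Graham's law, t_H₂S/t_UF₆ = √(M_H₂S/M_UF₆) = √(34.08/352.02) = √0.09681 = 0.3111.
So the time for H₂S is 1.32 × 0.3111 = 0.411 h.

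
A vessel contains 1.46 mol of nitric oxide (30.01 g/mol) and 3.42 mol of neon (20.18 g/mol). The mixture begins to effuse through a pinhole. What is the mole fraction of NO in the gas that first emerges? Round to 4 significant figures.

Rate_i ∝ x_i/√M_i (Graham's law weighted by mole fraction), so the effusate composition follows n_i/√M_i.
x_NO(eff) = (n_NO/√M_NO) / (n_NO/√M_NO + n_Ne/√M_Ne)
= (1.46/√30.01) / (1.46/√30.01 + 3.42/√20.18) = 0.2665/(0.2665 + 0.7613) = 0.2593.

0.2593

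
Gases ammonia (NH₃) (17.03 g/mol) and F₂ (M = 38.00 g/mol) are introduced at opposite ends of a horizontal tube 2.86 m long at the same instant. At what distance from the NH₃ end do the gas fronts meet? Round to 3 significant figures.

The fronts meet when d_NH₃ + d_F₂ = L with d_NH₃/d_F₂ = √(M_F₂/M_NH₃) (Graham's law). Here √(M_F₂/M_NH₃) = √(38.00/17.03) = 1.494.
With d_NH₃ + d_F₂ = 2.86 m, d_F₂ = 2.86/(1 + 1.494) = 1.147 m.
d_NH₃ = 2.86 − 1.147 = 1.71 m.

1.71 m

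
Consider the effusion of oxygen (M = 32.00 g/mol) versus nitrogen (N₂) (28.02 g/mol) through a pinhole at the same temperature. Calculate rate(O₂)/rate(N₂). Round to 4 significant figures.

0.9357

Using Graham's law: rate_O₂/rate_N₂ = √(M_N₂/M_O₂) = √(28.02/32.00) = √0.8756 = 0.9357.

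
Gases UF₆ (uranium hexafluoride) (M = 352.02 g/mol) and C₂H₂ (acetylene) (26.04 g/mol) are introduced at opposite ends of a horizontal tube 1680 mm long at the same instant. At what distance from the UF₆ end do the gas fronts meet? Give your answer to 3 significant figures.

359 mm

Distances travelled in equal time are proportional to diffusion rates, so d_UF₆/d_C₂H₂ = √(M_C₂H₂/M_UF₆) = √(26.04/352.02) = 0.2720.
With d_UF₆ + d_C₂H₂ = 1680 mm, d_C₂H₂ = 1680/(1 + 0.2720) = 1321 mm.
d_UF₆ = 1680 − 1321 = 359 mm.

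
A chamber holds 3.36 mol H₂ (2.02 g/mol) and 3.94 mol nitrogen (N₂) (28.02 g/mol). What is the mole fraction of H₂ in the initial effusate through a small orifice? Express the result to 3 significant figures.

The effusion rate of species i is ∝ p_i/√M_i ∝ n_i/√M_i.
x_H₂(eff) = (n_H₂/√M_H₂) / (n_H₂/√M_H₂ + n_N₂/√M_N₂)
= (3.36/√2.02) / (3.36/√2.02 + 3.94/√28.02) = 2.364/(2.364 + 0.7443) = 0.761.

0.761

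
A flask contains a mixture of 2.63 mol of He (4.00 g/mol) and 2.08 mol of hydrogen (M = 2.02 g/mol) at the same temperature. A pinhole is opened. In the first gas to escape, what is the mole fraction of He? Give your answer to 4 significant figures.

Each component's effusion rate ∝ (its partial pressure)·(1/√M) ∝ n_i/√M_i.
Mole fraction of He in the effusate = (n_He/√M_He) / (n_He/√M_He + n_H₂/√M_H₂)
= (2.63/√4.00) / (2.63/√4.00 + 2.08/√2.02) = 1.315/(1.315 + 1.463) = 0.4733.

0.4733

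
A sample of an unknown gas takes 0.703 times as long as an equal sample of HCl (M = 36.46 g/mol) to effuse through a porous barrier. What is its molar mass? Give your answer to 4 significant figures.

By Graham's law, t_X/t_HCl = √(M_X/M_HCl).
0.703 = √(M_X/36.46)
M_X = 36.46 × 0.703² = 36.46 × 0.4942 = 18.02 g/mol

18.02 g/mol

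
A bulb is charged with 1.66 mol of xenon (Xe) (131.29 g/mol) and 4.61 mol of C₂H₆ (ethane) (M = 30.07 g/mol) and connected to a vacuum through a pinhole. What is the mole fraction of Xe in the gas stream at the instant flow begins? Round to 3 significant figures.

0.147

Each component's effusion rate ∝ (its partial pressure)·(1/√M) ∝ n_i/√M_i.
So x_Xe in the escaping gas = (n_Xe/√M_Xe) / Σ(n_i/√M_i)
= (1.66/√131.29) / (1.66/√131.29 + 4.61/√30.07) = 0.1449/(0.1449 + 0.8407) = 0.147.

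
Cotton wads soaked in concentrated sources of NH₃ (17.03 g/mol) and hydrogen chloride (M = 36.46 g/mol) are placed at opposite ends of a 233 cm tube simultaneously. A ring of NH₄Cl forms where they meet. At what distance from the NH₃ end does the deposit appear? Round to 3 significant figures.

Graham's law gives d_NH₃/d_HCl = rate_NH₃/rate_HCl = √(M_HCl/M_NH₃) = √(36.46/17.03) = 1.463.
With d_NH₃ + d_HCl = 233 cm, d_HCl = 233/(1 + 1.463) = 94.59 cm.
d_NH₃ = 233 − 94.59 = 138 cm.

138 cm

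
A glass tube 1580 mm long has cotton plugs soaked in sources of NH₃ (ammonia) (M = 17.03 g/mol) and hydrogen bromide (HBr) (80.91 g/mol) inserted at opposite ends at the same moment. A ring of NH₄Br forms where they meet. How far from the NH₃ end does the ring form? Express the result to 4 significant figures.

1083 mm

The fronts meet when d_NH₃ + d_HBr = L with d_NH₃/d_HBr = √(M_HBr/M_NH₃) (Graham's law). Here √(M_HBr/M_NH₃) = √(80.91/17.03) = 2.180.
With d_NH₃ + d_HBr = 1580 mm, d_HBr = 1580/(1 + 2.180) = 496.9 mm.
d_NH₃ = 1580 − 496.9 = 1083 mm.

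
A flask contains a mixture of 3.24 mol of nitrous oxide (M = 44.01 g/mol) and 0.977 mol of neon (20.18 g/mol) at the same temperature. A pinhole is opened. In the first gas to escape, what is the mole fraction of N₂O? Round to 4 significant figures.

Effusion rate of each component ∝ n_i/√M_i (partial pressure × 1/√M).
Mole fraction of N₂O in the effusate = (n_N₂O/√M_N₂O) / (n_N₂O/√M_N₂O + n_Ne/√M_Ne)
= (3.24/√44.01) / (3.24/√44.01 + 0.977/√20.18) = 0.4884/(0.4884 + 0.2175) = 0.6919.

0.6919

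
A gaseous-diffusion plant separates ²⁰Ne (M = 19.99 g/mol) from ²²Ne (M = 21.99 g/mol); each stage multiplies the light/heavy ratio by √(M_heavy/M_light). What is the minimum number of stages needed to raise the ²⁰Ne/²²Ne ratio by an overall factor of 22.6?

Per stage α = (21.99/19.99)^(1/2) = 1.10005^0.5, giving ln α = 0.04768.
Need α^N ≥ 22.6 ⇒ N ≥ ln(22.6) / ln α = 3.118 / 0.04768 = 65.40.
Minimum whole number of stages: N = 66.

66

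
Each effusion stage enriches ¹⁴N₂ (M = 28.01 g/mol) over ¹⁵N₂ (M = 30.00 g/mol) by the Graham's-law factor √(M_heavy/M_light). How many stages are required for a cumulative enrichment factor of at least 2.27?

Single-stage factor α = √(30.00/28.01), so ln α = ½ ln(1.07105) = 0.03432.
Need α^N ≥ 2.27 ⇒ N ≥ ln(2.27) / ln α = 0.8198 / 0.03432 = 23.89.
Rounding up, N = 24 stages.

24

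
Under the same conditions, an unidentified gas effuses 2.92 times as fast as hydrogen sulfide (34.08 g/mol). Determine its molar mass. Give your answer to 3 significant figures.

4.00 g/mol

Since effusion rate ∝ 1/√M, rate_X/rate_H₂S = √(M_H₂S/M_X).
2.92 = √(34.08/M_X)
M_X = 34.08 / 2.92² = 34.08 / 8.526 = 4.00 g/mol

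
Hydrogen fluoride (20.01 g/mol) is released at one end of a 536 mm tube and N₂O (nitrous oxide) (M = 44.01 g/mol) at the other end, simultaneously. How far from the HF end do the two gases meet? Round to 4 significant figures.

320.1 mm

In equal time, each gas travels a distance ∝ its rate ∝ 1/√M, so d_HF/d_N₂O = √(M_N₂O/M_HF) = √(44.01/20.01) = 1.483.
With d_HF + d_N₂O = 536 mm, d_N₂O = 536/(1 + 1.483) = 215.9 mm.
d_HF = 536 − 215.9 = 320.1 mm.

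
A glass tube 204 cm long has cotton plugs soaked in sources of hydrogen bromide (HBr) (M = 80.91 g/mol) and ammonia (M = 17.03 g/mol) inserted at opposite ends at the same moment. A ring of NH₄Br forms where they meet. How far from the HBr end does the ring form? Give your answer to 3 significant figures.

The fronts meet when d_HBr + d_NH₃ = L with d_HBr/d_NH₃ = √(M_NH₃/M_HBr) (Graham's law). Here √(M_NH₃/M_HBr) = √(17.03/80.91) = 0.4588.
With d_HBr + d_NH₃ = 204 cm, d_NH₃ = 204/(1 + 0.4588) = 139.8 cm.
d_HBr = 204 − 139.8 = 64.2 cm.

64.2 cm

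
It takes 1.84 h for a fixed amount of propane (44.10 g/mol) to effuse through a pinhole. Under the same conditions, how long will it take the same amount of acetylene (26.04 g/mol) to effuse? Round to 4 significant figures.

1.414 h

From Graham's law, t_C₂H₂/t_C₃H₈ = √(M_C₂H₂/M_C₃H₈) = √(26.04/44.10) = √0.5905 = 0.7684.
So the time for C₂H₂ is 1.84 × 0.7684 = 1.414 h.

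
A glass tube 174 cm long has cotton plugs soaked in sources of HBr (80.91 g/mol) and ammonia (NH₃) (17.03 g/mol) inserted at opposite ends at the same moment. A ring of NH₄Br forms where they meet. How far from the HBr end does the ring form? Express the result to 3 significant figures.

Distances travelled in equal time are proportional to diffusion rates, so d_HBr/d_NH₃ = √(M_NH₃/M_HBr) = √(17.03/80.91) = 0.4588.
With d_HBr + d_NH₃ = 174 cm, d_NH₃ = 174/(1 + 0.4588) = 119.3 cm.
d_HBr = 174 − 119.3 = 54.7 cm.

54.7 cm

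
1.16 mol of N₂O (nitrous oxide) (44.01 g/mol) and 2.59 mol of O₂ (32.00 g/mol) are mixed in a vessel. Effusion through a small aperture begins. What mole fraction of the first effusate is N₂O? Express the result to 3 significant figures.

0.276

Rate_i ∝ x_i/√M_i (Graham's law weighted by mole fraction), so the effusate composition follows n_i/√M_i.
x_N₂O(eff) = (n_N₂O/√M_N₂O) / (n_N₂O/√M_N₂O + n_O₂/√M_O₂)
= (1.16/√44.01) / (1.16/√44.01 + 2.59/√32.00) = 0.1749/(0.1749 + 0.4579) = 0.276.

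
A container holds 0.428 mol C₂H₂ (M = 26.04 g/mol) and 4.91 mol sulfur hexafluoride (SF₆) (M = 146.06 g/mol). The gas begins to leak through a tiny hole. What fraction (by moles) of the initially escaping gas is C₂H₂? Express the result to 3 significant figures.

The effusion rate of species i is ∝ p_i/√M_i ∝ n_i/√M_i.
Mole fraction of C₂H₂ in the effusate = (n_C₂H₂/√M_C₂H₂) / (n_C₂H₂/√M_C₂H₂ + n_SF₆/√M_SF₆)
= (0.428/√26.04) / (0.428/√26.04 + 4.91/√146.06) = 0.08387/(0.08387 + 0.4063) = 0.171.

0.171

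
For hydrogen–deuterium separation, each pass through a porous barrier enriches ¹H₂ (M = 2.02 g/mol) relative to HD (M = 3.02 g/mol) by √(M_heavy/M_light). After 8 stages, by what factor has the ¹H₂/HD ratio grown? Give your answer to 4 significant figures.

4.996

Overall factor = α^8 with α = √(3.02/2.02), i.e. (3.02/2.02)^(8/2).
= 1.49505^4 = 4.996.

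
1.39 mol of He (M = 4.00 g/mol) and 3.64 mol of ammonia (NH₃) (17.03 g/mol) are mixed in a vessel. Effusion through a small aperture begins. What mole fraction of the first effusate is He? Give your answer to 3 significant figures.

0.441

The effusion rate of species i is ∝ p_i/√M_i ∝ n_i/√M_i.
Mole fraction of He in the effusate = (n_He/√M_He) / (n_He/√M_He + n_NH₃/√M_NH₃)
= (1.39/√4.00) / (1.39/√4.00 + 3.64/√17.03) = 0.6950/(0.6950 + 0.8821) = 0.441.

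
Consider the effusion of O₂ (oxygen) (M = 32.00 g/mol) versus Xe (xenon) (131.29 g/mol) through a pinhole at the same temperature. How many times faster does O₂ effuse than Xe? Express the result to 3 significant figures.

2.03

Using Graham's law: rate_O₂/rate_Xe = √(M_Xe/M_O₂) = √(131.29/32.00) = √4.103 = 2.03.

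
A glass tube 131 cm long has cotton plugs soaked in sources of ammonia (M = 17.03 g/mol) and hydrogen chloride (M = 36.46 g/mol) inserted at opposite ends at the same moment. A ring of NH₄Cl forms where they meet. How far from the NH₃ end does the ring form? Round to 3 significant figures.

The fronts meet when d_NH₃ + d_HCl = L with d_NH₃/d_HCl = √(M_HCl/M_NH₃) (Graham's law). Here √(M_HCl/M_NH₃) = √(36.46/17.03) = 1.463.
With d_NH₃ + d_HCl = 131 cm, d_HCl = 131/(1 + 1.463) = 53.18 cm.
d_NH₃ = 131 − 53.18 = 77.8 cm.

77.8 cm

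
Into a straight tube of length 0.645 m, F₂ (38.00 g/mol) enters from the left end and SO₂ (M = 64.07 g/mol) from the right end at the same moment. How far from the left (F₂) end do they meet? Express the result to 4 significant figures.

0.3644 m

The fronts meet when d_F₂ + d_SO₂ = L with d_F₂/d_SO₂ = √(M_SO₂/M_F₂) (Graham's law). Here √(M_SO₂/M_F₂) = √(64.07/38.00) = 1.298.
With d_F₂ + d_SO₂ = 0.645 m, d_SO₂ = 0.645/(1 + 1.298) = 0.2806 m.
d_F₂ = 0.645 − 0.2806 = 0.3644 m.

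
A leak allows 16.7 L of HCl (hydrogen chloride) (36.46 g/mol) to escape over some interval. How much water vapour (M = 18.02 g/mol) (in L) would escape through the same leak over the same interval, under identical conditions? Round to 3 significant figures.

23.8 L

Graham's law gives rate_H₂O/rate_HCl = √(M_HCl/M_H₂O) = √(36.46/18.02) = √2.023 = 1.422.
So the volume for H₂O is 16.7 × 1.422 = 23.8 L.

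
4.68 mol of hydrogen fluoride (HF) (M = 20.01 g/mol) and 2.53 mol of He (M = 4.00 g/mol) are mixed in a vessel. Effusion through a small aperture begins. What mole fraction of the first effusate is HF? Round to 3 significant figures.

0.453

Rate_i ∝ x_i/√M_i (Graham's law weighted by mole fraction), so the effusate composition follows n_i/√M_i.
So x_HF in the escaping gas = (n_HF/√M_HF) / Σ(n_i/√M_i)
= (4.68/√20.01) / (4.68/√20.01 + 2.53/√4.00) = 1.046/(1.046 + 1.265) = 0.453.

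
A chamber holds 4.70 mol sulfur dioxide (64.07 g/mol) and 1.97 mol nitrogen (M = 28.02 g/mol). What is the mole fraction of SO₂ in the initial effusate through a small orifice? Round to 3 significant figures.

0.612

The effusion rate of species i is ∝ p_i/√M_i ∝ n_i/√M_i.
x_SO₂(eff) = (n_SO₂/√M_SO₂) / (n_SO₂/√M_SO₂ + n_N₂/√M_N₂)
= (4.70/√64.07) / (4.70/√64.07 + 1.97/√28.02) = 0.5872/(0.5872 + 0.3722) = 0.612.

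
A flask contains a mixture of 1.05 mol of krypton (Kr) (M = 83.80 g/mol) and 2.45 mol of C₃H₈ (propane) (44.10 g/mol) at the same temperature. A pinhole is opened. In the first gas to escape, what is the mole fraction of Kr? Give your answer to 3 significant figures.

0.237

Rate_i ∝ x_i/√M_i (Graham's law weighted by mole fraction), so the effusate composition follows n_i/√M_i.
Mole fraction of Kr in the effusate = (n_Kr/√M_Kr) / (n_Kr/√M_Kr + n_C₃H₈/√M_C₃H₈)
= (1.05/√83.80) / (1.05/√83.80 + 2.45/√44.10) = 0.1147/(0.1147 + 0.3689) = 0.237.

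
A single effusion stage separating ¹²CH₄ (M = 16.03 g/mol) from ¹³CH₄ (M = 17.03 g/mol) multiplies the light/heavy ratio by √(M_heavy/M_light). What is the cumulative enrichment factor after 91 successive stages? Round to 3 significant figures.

15.7

Each stage multiplies the ratio by α = √(17.03/16.03), so after 91 stages the overall factor is α^91 = (17.03/16.03)^(91/2).
= 1.06238^(91/2) = 15.7.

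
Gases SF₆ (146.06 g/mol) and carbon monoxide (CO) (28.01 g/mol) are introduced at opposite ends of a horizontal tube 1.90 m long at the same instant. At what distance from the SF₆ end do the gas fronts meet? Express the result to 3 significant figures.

0.579 m

Distances travelled in equal time are proportional to diffusion rates, so d_SF₆/d_CO = √(M_CO/M_SF₆) = √(28.01/146.06) = 0.4379.
With d_SF₆ + d_CO = 1.90 m, d_CO = 1.90/(1 + 0.4379) = 1.321 m.
d_SF₆ = 1.90 − 1.321 = 0.579 m.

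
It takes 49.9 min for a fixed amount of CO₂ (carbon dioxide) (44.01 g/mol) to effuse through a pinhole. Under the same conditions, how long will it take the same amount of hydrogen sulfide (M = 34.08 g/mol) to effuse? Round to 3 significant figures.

Graham's law gives t_H₂S/t_CO₂ = √(M_H₂S/M_CO₂) = √(34.08/44.01) = √0.7744 = 0.8800.
So the time for H₂S is 49.9 × 0.8800 = 43.9 min.

43.9 min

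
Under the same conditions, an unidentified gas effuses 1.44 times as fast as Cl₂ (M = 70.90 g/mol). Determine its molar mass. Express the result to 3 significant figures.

Using Graham's law: rate_X/rate_Cl₂ = √(M_Cl₂/M_X).
1.44 = √(70.90/M_X)
M_X = 70.90 / 1.44² = 70.90 / 2.074 = 34.2 g/mol

34.2 g/mol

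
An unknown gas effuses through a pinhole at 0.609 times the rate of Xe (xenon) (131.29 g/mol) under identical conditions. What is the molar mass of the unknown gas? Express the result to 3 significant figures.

354 g/mol

By Graham's law, rate_X/rate_Xe = √(M_Xe/M_X).
0.609 = √(131.29/M_X)
M_X = 131.29 / 0.609² = 131.29 / 0.3709 = 354 g/mol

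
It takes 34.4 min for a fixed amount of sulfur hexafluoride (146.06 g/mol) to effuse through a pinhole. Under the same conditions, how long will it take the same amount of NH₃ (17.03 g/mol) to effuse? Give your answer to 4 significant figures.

From Graham's law, t_NH₃/t_SF₆ = √(M_NH₃/M_SF₆) = √(17.03/146.06) = √0.1166 = 0.3415.
So the time for NH₃ is 34.4 × 0.3415 = 11.75 min.

11.75 min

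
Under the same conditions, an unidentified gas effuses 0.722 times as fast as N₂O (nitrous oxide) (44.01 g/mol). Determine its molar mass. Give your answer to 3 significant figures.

84.4 g/mol

Graham's law gives rate_X/rate_N₂O = √(M_N₂O/M_X).
0.722 = √(44.01/M_X)
M_X = 44.01 / 0.722² = 44.01 / 0.5213 = 84.4 g/mol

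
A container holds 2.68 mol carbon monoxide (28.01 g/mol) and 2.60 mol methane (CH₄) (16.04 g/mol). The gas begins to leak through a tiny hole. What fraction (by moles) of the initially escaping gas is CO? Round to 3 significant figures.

The effusion rate of species i is ∝ p_i/√M_i ∝ n_i/√M_i.
Mole fraction of CO in the effusate = (n_CO/√M_CO) / (n_CO/√M_CO + n_CH₄/√M_CH₄)
= (2.68/√28.01) / (2.68/√28.01 + 2.60/√16.04) = 0.5064/(0.5064 + 0.6492) = 0.438.

0.438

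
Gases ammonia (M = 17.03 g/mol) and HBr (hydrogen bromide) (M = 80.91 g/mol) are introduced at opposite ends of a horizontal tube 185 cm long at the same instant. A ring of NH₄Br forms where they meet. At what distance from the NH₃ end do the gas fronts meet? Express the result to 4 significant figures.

126.8 cm

In equal time, each gas travels a distance ∝ its rate ∝ 1/√M, so d_NH₃/d_HBr = √(M_HBr/M_NH₃) = √(80.91/17.03) = 2.180.
With d_NH₃ + d_HBr = 185 cm, d_HBr = 185/(1 + 2.180) = 58.18 cm.
d_NH₃ = 185 − 58.18 = 126.8 cm.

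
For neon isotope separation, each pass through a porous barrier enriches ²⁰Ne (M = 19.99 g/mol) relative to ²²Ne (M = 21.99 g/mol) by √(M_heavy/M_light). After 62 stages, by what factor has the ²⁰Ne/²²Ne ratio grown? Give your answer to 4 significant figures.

Overall factor = α^62 with α = √(21.99/19.99), i.e. (21.99/19.99)^(62/2).
= 1.10005^31 = 19.22.

19.22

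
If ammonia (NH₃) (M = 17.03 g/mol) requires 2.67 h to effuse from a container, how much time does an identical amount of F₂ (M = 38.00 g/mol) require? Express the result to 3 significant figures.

3.99 h

Using Graham's law: t_F₂/t_NH₃ = √(M_F₂/M_NH₃) = √(38.00/17.03) = √2.231 = 1.494.
So the time for F₂ is 2.67 × 1.494 = 3.99 h.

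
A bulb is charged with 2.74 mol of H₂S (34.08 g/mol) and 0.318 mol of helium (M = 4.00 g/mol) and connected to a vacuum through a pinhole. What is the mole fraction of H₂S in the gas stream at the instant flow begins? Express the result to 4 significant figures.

Each component's effusion rate ∝ (its partial pressure)·(1/√M) ∝ n_i/√M_i.
Mole fraction of H₂S in the effusate = (n_H₂S/√M_H₂S) / (n_H₂S/√M_H₂S + n_He/√M_He)
= (2.74/√34.08) / (2.74/√34.08 + 0.318/√4.00) = 0.4694/(0.4694 + 0.1590) = 0.7470.

0.7470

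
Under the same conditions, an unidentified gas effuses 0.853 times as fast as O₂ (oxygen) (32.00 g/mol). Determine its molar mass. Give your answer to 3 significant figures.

From Graham's law, rate_X/rate_O₂ = √(M_O₂/M_X).
0.853 = √(32.00/M_X)
M_X = 32.00 / 0.853² = 32.00 / 0.7276 = 44.0 g/mol

44.0 g/mol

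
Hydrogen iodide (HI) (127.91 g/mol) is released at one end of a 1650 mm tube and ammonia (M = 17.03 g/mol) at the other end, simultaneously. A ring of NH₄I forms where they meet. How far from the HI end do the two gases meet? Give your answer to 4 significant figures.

Graham's law gives d_HI/d_NH₃ = rate_HI/rate_NH₃ = √(M_NH₃/M_HI) = √(17.03/127.91) = 0.3649.
With d_HI + d_NH₃ = 1650 mm, d_NH₃ = 1650/(1 + 0.3649) = 1209 mm.
d_HI = 1650 − 1209 = 441.1 mm.

441.1 mm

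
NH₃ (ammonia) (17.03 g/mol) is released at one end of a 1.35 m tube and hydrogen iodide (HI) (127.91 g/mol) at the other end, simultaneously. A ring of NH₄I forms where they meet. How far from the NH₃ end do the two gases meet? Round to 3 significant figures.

Distances travelled in equal time are proportional to diffusion rates, so d_NH₃/d_HI = √(M_HI/M_NH₃) = √(127.91/17.03) = 2.741.
With d_NH₃ + d_HI = 1.35 m, d_HI = 1.35/(1 + 2.741) = 0.3609 m.
d_NH₃ = 1.35 − 0.3609 = 0.989 m.

0.989 m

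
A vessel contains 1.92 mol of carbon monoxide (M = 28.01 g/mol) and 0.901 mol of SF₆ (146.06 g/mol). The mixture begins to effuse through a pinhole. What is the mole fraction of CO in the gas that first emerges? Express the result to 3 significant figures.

Effusion rate of each component ∝ n_i/√M_i (partial pressure × 1/√M).
Mole fraction of CO in the effusate = (n_CO/√M_CO) / (n_CO/√M_CO + n_SF₆/√M_SF₆)
= (1.92/√28.01) / (1.92/√28.01 + 0.901/√146.06) = 0.3628/(0.3628 + 0.07455) = 0.830.

0.830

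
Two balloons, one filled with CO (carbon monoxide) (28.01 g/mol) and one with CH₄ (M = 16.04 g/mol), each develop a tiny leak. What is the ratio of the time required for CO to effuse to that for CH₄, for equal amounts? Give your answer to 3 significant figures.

Using Graham's law: t_CO/t_CH₄ = √(M_CO/M_CH₄) = √(28.01/16.04) = √1.746 = 1.32.

1.32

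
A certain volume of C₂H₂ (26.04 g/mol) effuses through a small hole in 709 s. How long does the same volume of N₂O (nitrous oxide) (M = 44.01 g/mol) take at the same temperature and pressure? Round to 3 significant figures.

922 s

Graham's law gives t_N₂O/t_C₂H₂ = √(M_N₂O/M_C₂H₂) = √(44.01/26.04) = √1.690 = 1.300.
So the time for N₂O is 709 × 1.300 = 922 s.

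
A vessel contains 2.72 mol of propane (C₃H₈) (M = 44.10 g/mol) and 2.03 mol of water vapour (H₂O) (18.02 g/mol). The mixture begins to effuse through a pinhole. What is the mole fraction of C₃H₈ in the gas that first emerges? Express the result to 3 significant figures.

The effusion rate of species i is ∝ p_i/√M_i ∝ n_i/√M_i.
So x_C₃H₈ in the escaping gas = (n_C₃H₈/√M_C₃H₈) / Σ(n_i/√M_i)
= (2.72/√44.10) / (2.72/√44.10 + 2.03/√18.02) = 0.4096/(0.4096 + 0.4782) = 0.461.

0.461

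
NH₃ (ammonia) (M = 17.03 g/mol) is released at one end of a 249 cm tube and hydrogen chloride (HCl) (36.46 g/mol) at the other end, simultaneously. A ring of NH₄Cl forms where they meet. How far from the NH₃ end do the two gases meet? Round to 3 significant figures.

148 cm

Distances travelled in equal time are proportional to diffusion rates, so d_NH₃/d_HCl = √(M_HCl/M_NH₃) = √(36.46/17.03) = 1.463.
With d_NH₃ + d_HCl = 249 cm, d_HCl = 249/(1 + 1.463) = 101.1 cm.
d_NH₃ = 249 − 101.1 = 148 cm.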